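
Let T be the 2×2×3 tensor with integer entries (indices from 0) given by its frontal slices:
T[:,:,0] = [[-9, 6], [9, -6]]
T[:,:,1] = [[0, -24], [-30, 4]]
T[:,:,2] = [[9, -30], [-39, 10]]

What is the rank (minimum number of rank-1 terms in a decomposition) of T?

2

Lower bound: the mode-1 unfolding of T (rows indexed by i, columns by (j,k) = (0,0), (0,1), (0,2), (1,0), (1,1), (1,2)) is [[-9, 0, 9, 6, -24, -30], [9, -30, -39, -6, 4, 10]].
There the 2×2 minor on rows i ∈ {0, 1}, columns (j,k) ∈ {(0,0), (0,1)} is det [[-9, 0], [9, -30]] = 270 ≠ 0, so this unfolding has rank ≥ 2; CP rank is at least every unfolding rank, so rank(T) ≥ 2. (Unfolding ranks only ever bound the CP rank from below — rank(T) can be strictly larger than all of them — so the matching upper bound has to come from an explicit 2-term decomposition.)
Upper bound — finding two terms. Write S_k = T[:,:,k] for the frontal slices: S₀ = [[-9, 6], [9, -6]], S₁ = [[0, -24], [-30, 4]], S₂ = [[9, -30], [-39, 10]].
If T = a₁ ⊗ b₁ ⊗ c₁ + a₂ ⊗ b₂ ⊗ c₂ then each S_k = c₁[k]·a₁b₁ᵀ + c₂[k]·a₂b₂ᵀ. S₀ and S₁ are linearly independent, so a₁b₁ᵀ and a₂b₂ᵀ must span the same plane of matrices: they are the rank-1 matrices of the form x·S₀ + y·S₁.
det(x·S₀ + y·S₁) is 360·xy − 720·y² = 360·(x − 2·y)(y), vanishing at (x:y) = (2:1) and (1:0).
M₁ = 2·S₀ + S₁ = [[-18, -12], [-12, -8]] = (-2)·(3, 2)(3, 2)ᵀ and M₂ = S₀ = [[-9, 6], [9, -6]] = (-3)·(1, -1)(3, -2)ᵀ, so take a₁ = (3, 2), b₁ = (3, 2), a₂ = (1, -1), b₂ = (3, -2).
Each slice is an integer combination of E₁ = a₁b₁ᵀ and E₂ = a₂b₂ᵀ: S₀ = −3·E₂, S₁ = −2·E₁ + 6·E₂, S₂ = −2·E₁ + 9·E₂; reading off coefficients, c₁ = (0, -2, -2) and c₂ = (-3, 6, 9).
Hence T = (3, 2) ⊗ (3, 2) ⊗ (0, -2, -2) + (1, -1) ⊗ (3, -2) ⊗ (-3, 6, 9), so rank(T) ≤ 2.
These bounds meet, so rank(T) = 2.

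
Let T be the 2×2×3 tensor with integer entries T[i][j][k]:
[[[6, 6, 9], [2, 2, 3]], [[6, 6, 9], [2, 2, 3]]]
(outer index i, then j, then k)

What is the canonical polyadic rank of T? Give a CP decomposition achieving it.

Lower bound: T ≠ 0 (e.g. T[0,0,0] = 6), so rank(T) ≥ 1.
Upper bound: the mode-1 fibre T[:,0,0] = [6, 6] gives a = [1, 1] (primitive direction); the mode-2 fibre T[0,:,0] = [6, 2] gives b = [3, 1]; then c[k] = T[0,0,k] / (a[0]·b[0]) = [6, 6, 9] / 3 = [2, 2, 3].
Expanding [1, 1] ⊗ [3, 1] ⊗ [2, 2, 3] reproduces all 12 entries of T, so T = [1, 1] ⊗ [3, 1] ⊗ [2, 2, 3] and rank(T) ≤ 1.
These bounds meet, so rank(T) = 1.

rank(T) = 1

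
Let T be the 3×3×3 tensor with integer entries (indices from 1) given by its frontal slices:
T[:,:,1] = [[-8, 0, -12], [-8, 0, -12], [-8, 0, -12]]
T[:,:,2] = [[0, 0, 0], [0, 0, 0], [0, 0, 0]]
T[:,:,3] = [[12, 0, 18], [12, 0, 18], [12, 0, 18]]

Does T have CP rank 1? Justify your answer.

If T = a (x) b (x) c then every fibre of T is a multiple of the corresponding factor, so read the factors off the fibres through the nonzero entry T[1,1,1] = -8.
The mode-1 fibre T[:,1,1] = [-8, -8, -8] gives a = [1, 1, 1] (primitive direction); the mode-2 fibre T[1,:,1] = [-8, 0, -12] gives b = [2, 0, 3]; then c[k] = T[1,1,k] / (a[1]·b[1]) = [-8, 0, 12] / 2 = [-4, 0, 6].
Expanding [1, 1, 1] (x) [2, 0, 3] (x) [-4, 0, 6] reproduces all 27 entries of T, so T = [1, 1, 1] (x) [2, 0, 3] (x) [-4, 0, 6] and rank(T) ≤ 1.
Equivalently every frontal slice T[:,:,k] is c[k] times the rank-1 matrix [1, 1, 1] (x) [2, 0, 3]. So T has rank 1 (it is nonzero).

Yes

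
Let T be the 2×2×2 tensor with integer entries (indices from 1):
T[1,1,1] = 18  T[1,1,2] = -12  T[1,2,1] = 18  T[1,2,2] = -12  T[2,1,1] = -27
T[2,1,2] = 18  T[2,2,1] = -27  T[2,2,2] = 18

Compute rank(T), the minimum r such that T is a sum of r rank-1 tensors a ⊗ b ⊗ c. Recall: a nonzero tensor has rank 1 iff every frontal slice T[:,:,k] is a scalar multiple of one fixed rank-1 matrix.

Lower bound: T ≠ 0 (e.g. T[1,1,1] = 18), so rank(T) ≥ 1.
Upper bound: if T = a ⊗ b ⊗ c then every fibre of T is a multiple of the corresponding factor, so read the factors off the fibres through the nonzero entry T[1,1,1] = 18.
The mode-1 fibre T[:,1,1] = [18, -27] gives a = [2, -3] (primitive direction); the mode-2 fibre T[1,:,1] = [18, 18] gives b = [1, 1]; then c[k] = T[1,1,k] / (a[1]·b[1]) = [18, -12] / 2 = [9, -6].
Expanding [2, -3] ⊗ [1, 1] ⊗ [9, -6] reproduces all 8 entries of T, so T = [2, -3] ⊗ [1, 1] ⊗ [9, -6] and rank(T) ≤ 1.
These bounds meet, so rank(T) = 1.

1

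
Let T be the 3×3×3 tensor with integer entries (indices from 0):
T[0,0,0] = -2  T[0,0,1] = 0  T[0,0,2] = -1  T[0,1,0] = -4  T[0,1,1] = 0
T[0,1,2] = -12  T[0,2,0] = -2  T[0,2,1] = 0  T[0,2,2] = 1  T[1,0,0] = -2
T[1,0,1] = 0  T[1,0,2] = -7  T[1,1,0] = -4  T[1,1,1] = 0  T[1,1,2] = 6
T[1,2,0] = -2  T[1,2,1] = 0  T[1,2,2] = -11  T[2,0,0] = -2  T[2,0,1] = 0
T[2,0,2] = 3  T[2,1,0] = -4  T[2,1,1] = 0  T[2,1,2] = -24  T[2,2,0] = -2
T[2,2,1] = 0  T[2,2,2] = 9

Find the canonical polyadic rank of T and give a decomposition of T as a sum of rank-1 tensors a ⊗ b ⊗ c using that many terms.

rank(T) = 2

Lower bound: the mode-1 unfolding of T (rows indexed by i, columns by (j,k) = (0,0), (0,1), (0,2), (1,0), (1,1), (1,2), (2,0), (2,1), (2,2)) is [[-2, 0, -1, -4, 0, -12, -2, 0, 1], [-2, 0, -7, -4, 0, 6, -2, 0, -11], [-2, 0, 3, -4, 0, -24, -2, 0, 9]].
There the 2×2 minor on rows i ∈ {0, 1}, columns (j,k) ∈ {(0,0), (0,2)} is det [[-2, -1], [-2, -7]] = 12 ≠ 0, so this unfolding has rank ≥ 2; CP rank is at least every unfolding rank, so rank(T) ≥ 2. (This is only a lower bound: in general the CP rank may exceed every unfolding rank, so we still need to exhibit 2 rank-1 terms summing to T.)
Upper bound — finding two terms. Write S_k = T[:,:,k] for the frontal slices: S₀ = [[-2, -4, -2], [-2, -4, -2], [-2, -4, -2]], S₁ = [[0, 0, 0], [0, 0, 0], [0, 0, 0]], S₂ = [[-1, -12, 1], [-7, 6, -11], [3, -24, 9]].
If T = a₁ ⊗ b₁ ⊗ c₁ + a₂ ⊗ b₂ ⊗ c₂ then each S_k = c₁[k]·a₁b₁ᵀ + c₂[k]·a₂b₂ᵀ. S₀ and S₂ are linearly independent, so a₁b₁ᵀ and a₂b₂ᵀ must span the same plane of matrices: they are the rank-1 matrices of the form x·S₀ + y·S₂.
The 2×2 minor of x·S₀ + y·S₂ on rows {0,1}, columns {0,1} is −60·xy − 90·y² = (-30)·(2·x + 3·y)(y), vanishing at (x:y) = (3:-2) and (1:0).
M₁ = 3·S₀ − 2·S₂ = [[-4, 12, -8], [8, -24, 16], [-12, 36, -24]] = (-4)·(1, -2, 3)(1, -3, 2)ᵀ and M₂ = S₀ = [[-2, -4, -2], [-2, -4, -2], [-2, -4, -2]] = (-2)·(1, 1, 1)(1, 2, 1)ᵀ, so take a₁ = (1, -2, 3), b₁ = (1, -3, 2), a₂ = (1, 1, 1), b₂ = (1, 2, 1).
Each slice is an integer combination of E₁ = a₁b₁ᵀ and E₂ = a₂b₂ᵀ: S₀ = −2·E₂, S₁ = 0, S₂ = 2·E₁ − 3·E₂; reading off coefficients, c₁ = (0, 0, 2) and c₂ = (-2, 0, -3).
Hence T = (1, -2, 3) ⊗ (1, -3, 2) ⊗ (0, 0, 2) + (1, 1, 1) ⊗ (1, 2, 1) ⊗ (-2, 0, -3), so rank(T) ≤ 2.
These bounds meet, so rank(T) = 2.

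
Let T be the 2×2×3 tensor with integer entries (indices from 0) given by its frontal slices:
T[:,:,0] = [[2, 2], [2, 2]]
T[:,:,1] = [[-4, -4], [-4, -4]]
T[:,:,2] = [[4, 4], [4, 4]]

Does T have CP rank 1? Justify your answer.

Yes

If T = a ⊗ b ⊗ c then every fibre of T is a multiple of the corresponding factor, so read the factors off the fibres through the nonzero entry T[0,0,0] = 2.
The mode-1 fibre T[:,0,0] = [2, 2] gives a = [1, 1] (primitive direction); the mode-2 fibre T[0,:,0] = [2, 2] gives b = [1, 1]; then c[k] = T[0,0,k] / (a[0]·b[0]) = [2, -4, 4] / 1 = [2, -4, 4].
Expanding [1, 1] ⊗ [1, 1] ⊗ [2, -4, 4] reproduces all 12 entries of T, so T = [1, 1] ⊗ [1, 1] ⊗ [2, -4, 4] and rank(T) ≤ 1.
Equivalently every frontal slice T[:,:,k] is c[k] times the rank-1 matrix [1, 1] ⊗ [1, 1]. So T has rank 1 (it is nonzero).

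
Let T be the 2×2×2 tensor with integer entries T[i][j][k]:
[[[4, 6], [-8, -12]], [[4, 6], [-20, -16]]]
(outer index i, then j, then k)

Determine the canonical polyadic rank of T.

2

Lower bound: in the mode-3 unfolding of T (rows indexed by k, columns by (i,j)) the 2×2 minor on rows k ∈ {0, 1}, columns (i,j) ∈ {(0,0), (1,1)} is det [[4, -20], [6, -16]] = 56 ≠ 0, so that unfolding has rank ≥ 2 and hence rank(T) ≥ 2 (CP rank is at least every unfolding rank, though it can be larger).
Upper bound: with S_k = T[:,:,k], the two rank-1 terms a₁b₁ᵀ, a₂b₂ᵀ are the rank-1 members of the pencil x·S₀ + y·S₁.
det(x·S₀ + y·S₁) is −48·x² − 88·xy − 24·y² = (-8)·(2·x + 3·y)(3·x + y), vanishing at (x:y) = (3:-2) and (1:-3).
M₁ = 3·S₀ − 2·S₁ = [[0, 0], [0, -28]] = (-28)·[0, 1][0, 1]ᵀ and M₂ = S₀ − 3·S₁ = [[-14, 28], [-14, 28]] = (-14)·[1, 1][1, -2]ᵀ, so take a₁ = [0, 1], b₁ = [0, 1], a₂ = [1, 1], b₂ = [1, -2].
Each slice is an integer combination of E₁ = a₁b₁ᵀ and E₂ = a₂b₂ᵀ: S₀ = −12·E₁ + 4·E₂, S₁ = −4·E₁ + 6·E₂; reading off coefficients, c₁ = [-12, -4] and c₂ = [4, 6].
Hence T = [0, 1] (x) [0, 1] (x) [-12, -4] + [1, 1] (x) [1, -2] (x) [4, 6], so rank(T) ≤ 2.
These bounds meet, so rank(T) = 2.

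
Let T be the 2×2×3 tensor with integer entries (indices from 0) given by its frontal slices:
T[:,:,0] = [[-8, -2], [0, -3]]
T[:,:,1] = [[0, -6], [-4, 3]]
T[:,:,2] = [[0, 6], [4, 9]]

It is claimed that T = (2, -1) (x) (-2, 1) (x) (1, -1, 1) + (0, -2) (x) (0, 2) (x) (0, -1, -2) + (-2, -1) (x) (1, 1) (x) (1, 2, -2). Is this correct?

No

Reconstruct entry (0,0,0) from the claimed factors: Σₗ aₗ[0]bₗ[0]cₗ[0] = (2)·(-2)·(1) + (0)·(0)·(0) + (-2)·(1)·(1) = -6, but T[0,0,0] = -8. The claim is false.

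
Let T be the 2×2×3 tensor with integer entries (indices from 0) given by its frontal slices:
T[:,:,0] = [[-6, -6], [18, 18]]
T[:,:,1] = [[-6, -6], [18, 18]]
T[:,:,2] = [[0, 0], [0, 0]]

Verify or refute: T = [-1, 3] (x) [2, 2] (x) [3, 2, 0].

No

Reconstruct entry (0,0,1) from the claimed factors: Σₗ aₗ[0]bₗ[0]cₗ[1] = (-1)·(2)·(2) = -4, but T[0,0,1] = -6. The claim is false.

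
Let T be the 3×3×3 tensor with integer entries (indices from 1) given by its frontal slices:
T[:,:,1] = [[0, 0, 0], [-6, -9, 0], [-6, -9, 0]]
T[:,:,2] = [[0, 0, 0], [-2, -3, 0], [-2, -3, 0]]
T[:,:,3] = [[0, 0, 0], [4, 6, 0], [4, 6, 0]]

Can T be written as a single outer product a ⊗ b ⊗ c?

Yes

If T = a ⊗ b ⊗ c then every fibre of T is a multiple of the corresponding factor, so read the factors off the fibres through the nonzero entry T[2,1,1] = -6.
The mode-1 fibre T[:,1,1] = [0, -6, -6] gives a = (0, 1, 1) (primitive direction); the mode-2 fibre T[2,:,1] = [-6, -9, 0] gives b = (2, 3, 0); then c[k] = T[2,1,k] / (a[2]·b[1]) = [-6, -2, 4] / 2 = (-3, -1, 2).
Expanding (0, 1, 1) ⊗ (2, 3, 0) ⊗ (-3, -1, 2) reproduces all 27 entries of T, so T = (0, 1, 1) ⊗ (2, 3, 0) ⊗ (-3, -1, 2) and rank(T) ≤ 1.
Equivalently every frontal slice T[:,:,k] is c[k] times the rank-1 matrix (0, 1, 1) ⊗ (2, 3, 0). So T has rank 1 (it is nonzero).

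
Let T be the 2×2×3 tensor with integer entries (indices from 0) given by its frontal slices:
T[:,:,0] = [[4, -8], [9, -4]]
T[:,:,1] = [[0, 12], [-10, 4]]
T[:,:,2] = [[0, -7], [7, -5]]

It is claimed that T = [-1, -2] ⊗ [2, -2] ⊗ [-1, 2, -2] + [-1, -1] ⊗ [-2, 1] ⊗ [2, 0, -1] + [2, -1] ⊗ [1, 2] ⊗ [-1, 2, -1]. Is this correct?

Yes

Reconstruct entrywise from the claimed factors. For example, T[0,1,0] = -8 and Σₗ aₗ[0]bₗ[1]cₗ[0] = (-1)·(-2)·(-1) + (-1)·(1)·(2) + (2)·(2)·(-1) = -8; checking all 12 entries, every one matches. The claim holds.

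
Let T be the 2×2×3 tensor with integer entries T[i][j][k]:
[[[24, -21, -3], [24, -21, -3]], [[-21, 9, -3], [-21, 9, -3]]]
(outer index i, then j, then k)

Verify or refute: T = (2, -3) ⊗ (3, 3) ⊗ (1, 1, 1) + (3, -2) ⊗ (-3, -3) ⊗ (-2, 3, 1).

Reconstruct entrywise from the claimed factors. For example, T[0,1,1] = -21 and Σₗ aₗ[0]bₗ[1]cₗ[1] = (2)·(3)·(1) + (3)·(-3)·(3) = -21; checking all 12 entries, every one matches. The claim holds.

Yes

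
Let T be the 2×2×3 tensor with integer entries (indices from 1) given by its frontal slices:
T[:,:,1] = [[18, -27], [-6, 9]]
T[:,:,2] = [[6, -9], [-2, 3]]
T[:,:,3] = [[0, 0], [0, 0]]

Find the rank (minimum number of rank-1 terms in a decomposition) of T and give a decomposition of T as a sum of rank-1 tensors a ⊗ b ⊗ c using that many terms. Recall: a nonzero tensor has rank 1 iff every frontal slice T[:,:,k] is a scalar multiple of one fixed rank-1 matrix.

rank(T) = 1

Lower bound: T ≠ 0 (e.g. T[1,1,1] = 18), so rank(T) ≥ 1.
Upper bound: if T = a ⊗ b ⊗ c then every fibre of T is a multiple of the corresponding factor, so read the factors off the fibres through the nonzero entry T[1,1,1] = 18.
The mode-1 fibre T[:,1,1] = [18, -6] gives a = [3, -1] (primitive direction); the mode-2 fibre T[1,:,1] = [18, -27] gives b = [2, -3]; then c[k] = T[1,1,k] / (a[1]·b[1]) = [18, 6, 0] / 6 = [3, 1, 0].
Expanding [3, -1] ⊗ [2, -3] ⊗ [3, 1, 0] reproduces all 12 entries of T, so T = [3, -1] ⊗ [2, -3] ⊗ [3, 1, 0] and rank(T) ≤ 1.
These bounds meet, so rank(T) = 1.
Check entry T[1,1,2] = 6: (3)·(2)·(1) = 6.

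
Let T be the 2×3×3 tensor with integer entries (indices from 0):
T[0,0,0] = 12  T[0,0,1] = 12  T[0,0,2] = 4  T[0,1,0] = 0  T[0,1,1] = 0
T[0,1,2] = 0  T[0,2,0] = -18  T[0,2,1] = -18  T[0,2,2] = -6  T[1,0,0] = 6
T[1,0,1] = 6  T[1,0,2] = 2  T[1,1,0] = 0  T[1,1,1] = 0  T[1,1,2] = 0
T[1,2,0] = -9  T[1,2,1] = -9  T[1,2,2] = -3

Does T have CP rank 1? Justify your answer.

If T = a ⊗ b ⊗ c then every fibre of T is a multiple of the corresponding factor, so read the factors off the fibres through the nonzero entry T[0,0,0] = 12.
The mode-1 fibre T[:,0,0] = [12, 6] gives a = (2, 1) (primitive direction); the mode-2 fibre T[0,:,0] = [12, 0, -18] gives b = (2, 0, -3); then c[k] = T[0,0,k] / (a[0]·b[0]) = [12, 12, 4] / 4 = (3, 3, 1).
Expanding (2, 1) ⊗ (2, 0, -3) ⊗ (3, 3, 1) reproduces all 18 entries of T, so T = (2, 1) ⊗ (2, 0, -3) ⊗ (3, 3, 1) and rank(T) ≤ 1.
Equivalently every frontal slice T[:,:,k] is c[k] times the rank-1 matrix (2, 1) ⊗ (2, 0, -3). So T has rank 1 (it is nonzero).

Yes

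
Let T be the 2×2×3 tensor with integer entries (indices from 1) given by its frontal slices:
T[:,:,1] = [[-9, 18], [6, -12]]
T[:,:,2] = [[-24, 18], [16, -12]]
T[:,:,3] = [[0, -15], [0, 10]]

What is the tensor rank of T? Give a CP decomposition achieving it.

Lower bound: the mode-2 unfolding of T (rows indexed by j, columns by (i,k) = (1,1), (1,2), (1,3), (2,1), (2,2), (2,3)) is [[-9, -24, 0, 6, 16, 0], [18, 18, -15, -12, -12, 10]].
There the 2×2 minor on rows j ∈ {1, 2}, columns (i,k) ∈ {(1,1), (1,2)} is det [[-9, -24], [18, 18]] = 270 ≠ 0, so this unfolding has rank ≥ 2; CP rank is at least every unfolding rank, so rank(T) ≥ 2. (This is only a lower bound: in general the CP rank may exceed every unfolding rank, so we still need to exhibit 2 rank-1 terms summing to T.)
Upper bound — finding two terms. Every mode-1 slice of T is a multiple of one matrix: T[i,:,:] = a[i]·M with a = [3, -2] and M = [[-3, -8, 0], [6, 6, -5]] (rows indexed by j, columns by k). So it suffices to write M as a sum of two rank-1 matrices.
Splitting M by its rows (j = 1, 2), M = [1, 0][-3, -8, 0]ᵀ + [0, 1][6, 6, -5]ᵀ.
Hence T = [3, -2] ⊗ [1, 0] ⊗ [-3, -8, 0] + [3, -2] ⊗ [0, 1] ⊗ [6, 6, -5], so rank(T) ≤ 2.
These bounds meet, so rank(T) = 2.
Check entry T[1,1,3] = 0: (3)·(1)·(0) + (3)·(0)·(-5) = 0.

rank(T) = 2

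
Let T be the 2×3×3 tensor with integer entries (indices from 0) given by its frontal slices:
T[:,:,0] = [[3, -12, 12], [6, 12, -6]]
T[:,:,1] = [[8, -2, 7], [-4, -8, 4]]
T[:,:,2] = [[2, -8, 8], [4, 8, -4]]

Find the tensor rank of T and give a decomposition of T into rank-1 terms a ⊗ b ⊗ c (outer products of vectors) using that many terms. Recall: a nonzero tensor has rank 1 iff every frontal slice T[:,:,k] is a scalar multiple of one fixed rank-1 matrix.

rank(T) = 2

Lower bound: the mode-1 unfolding of T (rows indexed by i, columns by (j,k) = (0,0), (0,1), (0,2), (1,0), (1,1), (1,2), (2,0), (2,1), (2,2)) is [[3, 8, 2, -12, -2, -8, 12, 7, 8], [6, -4, 4, 12, -8, 8, -6, 4, -4]].
There the 2×2 minor on rows i ∈ {0, 1}, columns (j,k) ∈ {(0,0), (0,1)} is det [[3, 8], [6, -4]] = -60 ≠ 0, so this unfolding has rank ≥ 2; CP rank is at least every unfolding rank, so rank(T) ≥ 2. (This is only a lower bound: in general the CP rank may exceed every unfolding rank, so we still need to exhibit 2 rank-1 terms summing to T.)
Upper bound — finding two terms. Write S_k = T[:,:,k] for the frontal slices: S₀ = [[3, -12, 12], [6, 12, -6]], S₁ = [[8, -2, 7], [-4, -8, 4]], S₂ = [[2, -8, 8], [4, 8, -4]].
If T = a₁ ⊗ b₁ ⊗ c₁ + a₂ ⊗ b₂ ⊗ c₂ then each S_k = c₁[k]·a₁b₁ᵀ + c₂[k]·a₂b₂ᵀ. S₀ and S₁ are linearly independent, so a₁b₁ᵀ and a₂b₂ᵀ must span the same plane of matrices: they are the rank-1 matrices of the form x·S₀ + y·S₁.
The 2×2 minor of x·S₀ + y·S₁ on rows {0,1}, columns {0,1} is 108·x² + 36·xy − 72·y² = 36·(3·x − 2·y)(x + y), vanishing at (x:y) = (2:3) and (1:-1).
M₁ = 2·S₀ + 3·S₁ = [[30, -30, 45], [0, 0, 0]] = 15·[1, 0][2, -2, 3]ᵀ and M₂ = S₀ − S₁ = [[-5, -10, 5], [10, 20, -10]] = (-5)·[1, -2][1, 2, -1]ᵀ, so take a₁ = [1, 0], b₁ = [2, -2, 3], a₂ = [1, -2], b₂ = [1, 2, -1].
Each slice is an integer combination of E₁ = a₁b₁ᵀ and E₂ = a₂b₂ᵀ: S₀ = 3·E₁ − 3·E₂, S₁ = 3·E₁ + 2·E₂, S₂ = 2·E₁ − 2·E₂; reading off coefficients, c₁ = [3, 3, 2] and c₂ = [-3, 2, -2].
Hence T = [1, 0] ⊗ [2, -2, 3] ⊗ [3, 3, 2] + [1, -2] ⊗ [1, 2, -1] ⊗ [-3, 2, -2], so rank(T) ≤ 2.
These bounds meet, so rank(T) = 2.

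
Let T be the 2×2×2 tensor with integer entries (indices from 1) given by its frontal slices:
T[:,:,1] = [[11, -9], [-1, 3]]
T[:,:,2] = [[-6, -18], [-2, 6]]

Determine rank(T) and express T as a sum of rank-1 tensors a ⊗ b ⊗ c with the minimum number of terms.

rank(T) = 2

Lower bound: the mode-1 unfolding of T (rows indexed by i, columns by (j,k) = (1,1), (1,2), (2,1), (2,2)) is [[11, -6, -9, -18], [-1, -2, 3, 6]].
There the 2×2 minor on rows i ∈ {1, 2}, columns (j,k) ∈ {(1,1), (1,2)} is det [[11, -6], [-1, -2]] = -28 ≠ 0, so this unfolding has rank ≥ 2; CP rank is at least every unfolding rank, so rank(T) ≥ 2. (Unfolding ranks only ever bound the CP rank from below — rank(T) can be strictly larger than all of them — so the matching upper bound has to come from an explicit 2-term decomposition.)
Upper bound — finding two terms. Write S_k = T[:,:,k] for the frontal slices: S₁ = [[11, -9], [-1, 3]], S₂ = [[-6, -18], [-2, 6]].
If T = a₁ ⊗ b₁ ⊗ c₁ + a₂ ⊗ b₂ ⊗ c₂ then each S_k = c₁[k]·a₁b₁ᵀ + c₂[k]·a₂b₂ᵀ. S₁ and S₂ are linearly independent, so a₁b₁ᵀ and a₂b₂ᵀ must span the same plane of matrices: they are the rank-1 matrices of the form x·S₁ + y·S₂.
det(x·S₁ + y·S₂) is 24·x² + 12·xy − 72·y² = 12·(2·x − 3·y)(x + 2·y), vanishing at (x:y) = (3:2) and (2:-1).
M₁ = 3·S₁ + 2·S₂ = [[21, -63], [-7, 21]] = 7·[3, -1][1, -3]ᵀ and M₂ = 2·S₁ − S₂ = [[28, 0], [0, 0]] = 28·[1, 0][1, 0]ᵀ, so take a₁ = [3, -1], b₁ = [1, -3], a₂ = [1, 0], b₂ = [1, 0].
Each slice is an integer combination of E₁ = a₁b₁ᵀ and E₂ = a₂b₂ᵀ: S₁ = E₁ + 8·E₂, S₂ = 2·E₁ − 12·E₂; reading off coefficients, c₁ = [1, 2] and c₂ = [8, -12].
Hence T = [3, -1] ⊗ [1, -3] ⊗ [1, 2] + [1, 0] ⊗ [1, 0] ⊗ [8, -12], so rank(T) ≤ 2.
These bounds meet, so rank(T) = 2.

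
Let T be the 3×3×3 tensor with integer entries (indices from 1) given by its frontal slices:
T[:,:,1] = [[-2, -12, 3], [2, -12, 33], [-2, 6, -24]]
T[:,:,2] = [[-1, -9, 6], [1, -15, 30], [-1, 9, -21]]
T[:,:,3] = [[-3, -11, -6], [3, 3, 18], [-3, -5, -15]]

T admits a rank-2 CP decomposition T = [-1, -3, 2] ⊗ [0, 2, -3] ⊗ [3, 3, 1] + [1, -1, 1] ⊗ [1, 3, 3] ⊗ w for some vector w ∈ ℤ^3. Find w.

w = [-2, -1, -3]

Subtract the known terms from T to get the rank-1 residual R = [1, -1, 1] ⊗ [1, 3, 3] ⊗ w, so R[i,j,k] = a[i]·b[j]·w[k]. Pick indices with nonzero a[1]·b[1] = (1)·(1) = 1. Only the fibre through (1,1,·) is needed: R[1,1,:] = T[1,1,:] − Σₗ aₗ[1]bₗ[1]cₗ = [-2, -1, -3] − (-1)·(0)·[3, 3, 1] = [-2, -1, -3]. Then w[k] = R[1,1,k] / 1 for each k, giving w = [-2, -1, -3] / 1 = [-2, -1, -3].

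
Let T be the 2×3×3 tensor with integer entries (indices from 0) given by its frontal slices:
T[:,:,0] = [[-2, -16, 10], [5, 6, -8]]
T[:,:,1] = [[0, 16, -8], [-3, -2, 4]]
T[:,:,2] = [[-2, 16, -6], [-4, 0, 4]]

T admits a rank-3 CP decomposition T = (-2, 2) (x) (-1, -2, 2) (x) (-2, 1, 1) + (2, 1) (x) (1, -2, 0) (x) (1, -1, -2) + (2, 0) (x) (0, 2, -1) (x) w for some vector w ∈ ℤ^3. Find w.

w = (-1, 2, 1)

Subtract the known terms from T to get the rank-1 residual R = (2, 0) (x) (0, 2, -1) (x) w, so R[i,j,k] = a[i]·b[j]·w[k]. Pick indices with nonzero a[0]·b[1] = (2)·(2) = 4. Only the fibre through (0,1,·) is needed: R[0,1,:] = T[0,1,:] − Σₗ aₗ[0]bₗ[1]cₗ = [-16, 16, 16] − (-2)·(-2)·(-2, 1, 1) − (2)·(-2)·(1, -1, -2) = [-4, 8, 4]. Then w[k] = R[0,1,k] / 4 for each k, giving w = [-4, 8, 4] / 4 = (-1, 2, 1).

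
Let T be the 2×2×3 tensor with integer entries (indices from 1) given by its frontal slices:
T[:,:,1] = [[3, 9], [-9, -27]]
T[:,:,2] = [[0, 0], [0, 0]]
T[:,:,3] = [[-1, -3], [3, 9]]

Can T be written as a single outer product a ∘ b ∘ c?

Yes

If T = a ∘ b ∘ c then every fibre of T is a multiple of the corresponding factor, so read the factors off the fibres through the nonzero entry T[1,1,1] = 3.
The mode-1 fibre T[:,1,1] = [3, -9] gives a = [1, -3] (primitive direction); the mode-2 fibre T[1,:,1] = [3, 9] gives b = [1, 3]; then c[k] = T[1,1,k] / (a[1]·b[1]) = [3, 0, -1] / 1 = [3, 0, -1].
Expanding [1, -3] ∘ [1, 3] ∘ [3, 0, -1] reproduces all 12 entries of T, so T = [1, -3] ∘ [1, 3] ∘ [3, 0, -1] and rank(T) ≤ 1.
Equivalently every frontal slice T[:,:,k] is c[k] times the rank-1 matrix [1, -3] ∘ [1, 3]. So T has rank 1 (it is nonzero).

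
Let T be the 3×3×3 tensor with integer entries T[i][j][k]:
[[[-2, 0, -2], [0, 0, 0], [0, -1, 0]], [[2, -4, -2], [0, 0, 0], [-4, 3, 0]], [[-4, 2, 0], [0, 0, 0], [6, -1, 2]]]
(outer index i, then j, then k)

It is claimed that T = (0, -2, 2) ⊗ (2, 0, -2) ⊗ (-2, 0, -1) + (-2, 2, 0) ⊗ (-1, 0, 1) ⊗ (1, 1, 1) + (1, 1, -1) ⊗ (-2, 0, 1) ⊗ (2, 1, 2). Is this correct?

Reconstruct entrywise from the claimed factors. For example, T[0,1,2] = 0 and Σₗ aₗ[0]bₗ[1]cₗ[2] = (0)·(0)·(-1) + (-2)·(0)·(1) + (1)·(0)·(2) = 0; checking all 27 entries, every one matches. The claim holds.

Yes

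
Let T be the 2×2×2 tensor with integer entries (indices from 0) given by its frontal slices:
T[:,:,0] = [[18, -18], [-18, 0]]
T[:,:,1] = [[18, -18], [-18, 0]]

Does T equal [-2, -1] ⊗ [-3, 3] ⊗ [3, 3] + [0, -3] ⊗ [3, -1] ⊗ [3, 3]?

Reconstruct entrywise from the claimed factors. For example, T[1,1,1] = 0 and Σₗ aₗ[1]bₗ[1]cₗ[1] = (-1)·(3)·(3) + (-3)·(-1)·(3) = 0; checking all 8 entries, every one matches. The claim holds.

Yes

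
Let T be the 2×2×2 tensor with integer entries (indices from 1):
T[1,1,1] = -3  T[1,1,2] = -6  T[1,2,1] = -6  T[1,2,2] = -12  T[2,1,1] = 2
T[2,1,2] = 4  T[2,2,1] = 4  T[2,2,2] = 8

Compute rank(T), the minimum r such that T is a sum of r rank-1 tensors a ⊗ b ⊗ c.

Lower bound: T ≠ 0 (e.g. T[1,1,1] = -3), so rank(T) ≥ 1.
Upper bound: if T = a ⊗ b ⊗ c then every fibre of T is a multiple of the corresponding factor, so read the factors off the fibres through the nonzero entry T[1,1,1] = -3.
The mode-1 fibre T[:,1,1] = [-3, 2] gives a = (3, -2) (primitive direction); the mode-2 fibre T[1,:,1] = [-3, -6] gives b = (1, 2); then c[k] = T[1,1,k] / (a[1]·b[1]) = [-3, -6] / 3 = (-1, -2).
Expanding (3, -2) ⊗ (1, 2) ⊗ (-1, -2) reproduces all 8 entries of T, so T = (3, -2) ⊗ (1, 2) ⊗ (-1, -2) and rank(T) ≤ 1.
These bounds meet, so rank(T) = 1.
Check entry T[1,1,1] = -3: (3)·(1)·(-1) = -3.

1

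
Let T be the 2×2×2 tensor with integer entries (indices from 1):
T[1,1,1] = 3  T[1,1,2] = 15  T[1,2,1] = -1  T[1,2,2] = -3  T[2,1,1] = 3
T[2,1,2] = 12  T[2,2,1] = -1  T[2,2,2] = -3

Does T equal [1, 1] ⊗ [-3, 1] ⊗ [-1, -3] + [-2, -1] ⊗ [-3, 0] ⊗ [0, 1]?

Yes

Reconstruct entrywise from the claimed factors. For example, T[2,1,1] = 3 and Σₗ aₗ[2]bₗ[1]cₗ[1] = (1)·(-3)·(-1) + (-1)·(-3)·(0) = 3; checking all 8 entries, every one matches. The claim holds.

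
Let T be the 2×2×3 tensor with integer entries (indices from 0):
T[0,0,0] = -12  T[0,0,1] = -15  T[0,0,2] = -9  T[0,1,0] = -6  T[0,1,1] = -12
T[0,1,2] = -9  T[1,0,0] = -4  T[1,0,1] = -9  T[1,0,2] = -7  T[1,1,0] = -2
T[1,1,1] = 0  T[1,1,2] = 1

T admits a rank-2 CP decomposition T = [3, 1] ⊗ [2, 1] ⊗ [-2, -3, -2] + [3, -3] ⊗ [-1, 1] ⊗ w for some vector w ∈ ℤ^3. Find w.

w = [0, -1, -1]

Subtract the known terms from T to get the rank-1 residual R = [3, -3] ⊗ [-1, 1] ⊗ w, so R[i,j,k] = a[i]·b[j]·w[k]. Pick indices with nonzero a[0]·b[0] = (3)·(-1) = -3. Only the fibre through (0,0,·) is needed: R[0,0,:] = T[0,0,:] − Σₗ aₗ[0]bₗ[0]cₗ = [-12, -15, -9] − (3)·(2)·[-2, -3, -2] = [0, 3, 3]. Then w[k] = R[0,0,k] / -3 for each k, giving w = [0, 3, 3] / -3 = [0, -1, -1].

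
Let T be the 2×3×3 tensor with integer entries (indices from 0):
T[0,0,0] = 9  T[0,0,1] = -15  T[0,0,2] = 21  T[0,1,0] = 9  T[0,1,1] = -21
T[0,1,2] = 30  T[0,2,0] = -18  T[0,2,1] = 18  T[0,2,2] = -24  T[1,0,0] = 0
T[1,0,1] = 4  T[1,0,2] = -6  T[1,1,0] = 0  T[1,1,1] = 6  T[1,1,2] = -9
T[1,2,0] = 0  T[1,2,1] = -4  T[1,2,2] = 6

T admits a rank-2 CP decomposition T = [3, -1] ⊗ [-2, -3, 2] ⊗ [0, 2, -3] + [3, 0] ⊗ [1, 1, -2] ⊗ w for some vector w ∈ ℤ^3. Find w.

Subtract the known terms from T to get the rank-1 residual R = [3, 0] ⊗ [1, 1, -2] ⊗ w, so R[i,j,k] = a[i]·b[j]·w[k]. Pick indices with nonzero a[0]·b[0] = (3)·(1) = 3. Only the fibre through (0,0,·) is needed: R[0,0,:] = T[0,0,:] − Σₗ aₗ[0]bₗ[0]cₗ = [9, -15, 21] − (3)·(-2)·[0, 2, -3] = [9, -3, 3]. Then w[k] = R[0,0,k] / 3 for each k, giving w = [9, -3, 3] / 3 = [3, -1, 1].

w = [3, -1, 1]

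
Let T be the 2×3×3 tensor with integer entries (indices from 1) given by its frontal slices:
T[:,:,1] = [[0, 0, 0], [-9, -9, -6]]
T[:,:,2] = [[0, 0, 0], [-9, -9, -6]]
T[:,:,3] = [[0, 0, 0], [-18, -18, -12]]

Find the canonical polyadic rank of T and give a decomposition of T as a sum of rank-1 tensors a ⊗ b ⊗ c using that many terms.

rank(T) = 1

Lower bound: T ≠ 0 (e.g. T[2,1,1] = -9), so rank(T) ≥ 1.
Upper bound: if T = a ⊗ b ⊗ c then every fibre of T is a multiple of the corresponding factor, so read the factors off the fibres through the nonzero entry T[2,1,1] = -9.
The mode-1 fibre T[:,1,1] = [0, -9] gives a = (0, 1) (primitive direction); the mode-2 fibre T[2,:,1] = [-9, -9, -6] gives b = (3, 3, 2); then c[k] = T[2,1,k] / (a[2]·b[1]) = [-9, -9, -18] / 3 = (-3, -3, -6).
Expanding (0, 1) ⊗ (3, 3, 2) ⊗ (-3, -3, -6) reproduces all 18 entries of T, so T = (0, 1) ⊗ (3, 3, 2) ⊗ (-3, -3, -6) and rank(T) ≤ 1.
These bounds meet, so rank(T) = 1.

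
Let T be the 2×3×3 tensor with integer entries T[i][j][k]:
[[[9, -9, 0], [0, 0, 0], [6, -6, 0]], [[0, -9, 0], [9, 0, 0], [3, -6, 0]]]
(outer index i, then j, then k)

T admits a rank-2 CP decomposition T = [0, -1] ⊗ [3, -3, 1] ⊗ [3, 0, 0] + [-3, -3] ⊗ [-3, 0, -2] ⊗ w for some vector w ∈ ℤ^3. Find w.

w = [1, -1, 0]

Subtract the known terms from T to get the rank-1 residual R = [-3, -3] ⊗ [-3, 0, -2] ⊗ w, so R[i,j,k] = a[i]·b[j]·w[k]. Pick indices with nonzero a[0]·b[0] = (-3)·(-3) = 9. Only the fibre through (0,0,·) is needed: R[0,0,:] = T[0,0,:] − Σₗ aₗ[0]bₗ[0]cₗ = [9, -9, 0] − (0)·(3)·[3, 0, 0] = [9, -9, 0]. Then w[k] = R[0,0,k] / 9 for each k, giving w = [9, -9, 0] / 9 = [1, -1, 0].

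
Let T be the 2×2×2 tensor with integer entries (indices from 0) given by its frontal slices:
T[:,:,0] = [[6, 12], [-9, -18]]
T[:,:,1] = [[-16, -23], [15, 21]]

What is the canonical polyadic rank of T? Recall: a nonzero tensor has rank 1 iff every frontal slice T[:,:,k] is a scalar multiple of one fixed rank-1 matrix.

Lower bound: in the mode-3 unfolding of T (rows indexed by k, columns by (i,j)) the 2×2 minor on rows k ∈ {0, 1}, columns (i,j) ∈ {(0,0), (0,1)} is det [[6, 12], [-16, -23]] = 54 ≠ 0, so that unfolding has rank ≥ 2 and hence rank(T) ≥ 2 (CP rank is at least every unfolding rank, though it can be larger).
Upper bound: with S_k = T[:,:,k], the two rank-1 terms a₁b₁ᵀ, a₂b₂ᵀ are the rank-1 members of the pencil x·S₀ + y·S₁.
det(x·S₀ + y·S₁) is 27·xy + 9·y² = 9·(y)(3·x + y), vanishing at (x:y) = (1:0) and (1:-3).
M₁ = S₀ = [[6, 12], [-9, -18]] = 3·(2, -3)(1, 2)ᵀ and M₂ = S₀ − 3·S₁ = [[54, 81], [-54, -81]] = 27·(1, -1)(2, 3)ᵀ, so take a₁ = (2, -3), b₁ = (1, 2), a₂ = (1, -1), b₂ = (2, 3).
Each slice is an integer combination of E₁ = a₁b₁ᵀ and E₂ = a₂b₂ᵀ: S₀ = 3·E₁, S₁ = E₁ − 9·E₂; reading off coefficients, c₁ = (3, 1) and c₂ = (0, -9).
Hence T = (2, -3) (x) (1, 2) (x) (3, 1) + (1, -1) (x) (2, 3) (x) (0, -9), so rank(T) ≤ 2.
These bounds meet, so rank(T) = 2.

2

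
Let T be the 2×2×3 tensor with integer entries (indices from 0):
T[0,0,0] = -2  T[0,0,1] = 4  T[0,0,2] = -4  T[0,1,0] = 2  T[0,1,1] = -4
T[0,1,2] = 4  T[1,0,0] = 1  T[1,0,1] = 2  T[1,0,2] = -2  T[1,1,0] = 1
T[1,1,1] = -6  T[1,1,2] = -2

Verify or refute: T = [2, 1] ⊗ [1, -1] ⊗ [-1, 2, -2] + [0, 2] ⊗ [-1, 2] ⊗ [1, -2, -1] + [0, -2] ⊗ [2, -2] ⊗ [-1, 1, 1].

No

Reconstruct entry (1,0,2) from the claimed factors: Σₗ aₗ[1]bₗ[0]cₗ[2] = (1)·(1)·(-2) + (2)·(-1)·(-1) + (-2)·(2)·(1) = -4, but T[1,0,2] = -2. The claim is false.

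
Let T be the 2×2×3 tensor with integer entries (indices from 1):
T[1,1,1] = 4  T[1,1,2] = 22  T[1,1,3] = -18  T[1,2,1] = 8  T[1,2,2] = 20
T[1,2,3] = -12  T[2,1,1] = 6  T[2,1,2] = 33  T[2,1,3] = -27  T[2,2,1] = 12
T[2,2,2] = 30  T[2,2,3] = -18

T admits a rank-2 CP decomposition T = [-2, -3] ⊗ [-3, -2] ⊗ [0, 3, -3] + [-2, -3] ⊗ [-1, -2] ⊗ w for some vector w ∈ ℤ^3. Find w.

Subtract the known terms from T to get the rank-1 residual R = [-2, -3] ⊗ [-1, -2] ⊗ w, so R[i,j,k] = a[i]·b[j]·w[k]. Pick indices with nonzero a[1]·b[1] = (-2)·(-1) = 2. Only the fibre through (1,1,·) is needed: R[1,1,:] = T[1,1,:] − Σₗ aₗ[1]bₗ[1]cₗ = [4, 22, -18] − (-2)·(-3)·[0, 3, -3] = [4, 4, 0]. Then w[k] = R[1,1,k] / 2 for each k, giving w = [4, 4, 0] / 2 = [2, 2, 0].

w = [2, 2, 0]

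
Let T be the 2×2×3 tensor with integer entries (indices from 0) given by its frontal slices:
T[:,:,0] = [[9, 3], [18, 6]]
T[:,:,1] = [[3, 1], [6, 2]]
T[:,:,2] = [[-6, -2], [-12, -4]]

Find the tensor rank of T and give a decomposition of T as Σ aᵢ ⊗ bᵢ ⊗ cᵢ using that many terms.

rank(T) = 1

Lower bound: T ≠ 0 (e.g. T[0,0,0] = 9), so rank(T) ≥ 1.
Upper bound: if T = a ⊗ b ⊗ c then every fibre of T is a multiple of the corresponding factor, so read the factors off the fibres through the nonzero entry T[0,0,0] = 9.
The mode-1 fibre T[:,0,0] = [9, 18] gives a = (1, 2) (primitive direction); the mode-2 fibre T[0,:,0] = [9, 3] gives b = (3, 1); then c[k] = T[0,0,k] / (a[0]·b[0]) = [9, 3, -6] / 3 = (3, 1, -2).
Expanding (1, 2) ⊗ (3, 1) ⊗ (3, 1, -2) reproduces all 12 entries of T, so T = (1, 2) ⊗ (3, 1) ⊗ (3, 1, -2) and rank(T) ≤ 1.
These bounds meet, so rank(T) = 1.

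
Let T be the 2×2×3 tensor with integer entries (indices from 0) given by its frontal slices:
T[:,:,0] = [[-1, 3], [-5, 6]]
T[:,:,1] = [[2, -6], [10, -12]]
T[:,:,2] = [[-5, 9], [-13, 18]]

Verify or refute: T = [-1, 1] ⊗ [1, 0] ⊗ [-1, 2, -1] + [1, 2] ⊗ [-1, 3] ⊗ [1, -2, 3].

Reconstruct entry (0,0,0) from the claimed factors: Σₗ aₗ[0]bₗ[0]cₗ[0] = (-1)·(1)·(-1) + (1)·(-1)·(1) = 0, but T[0,0,0] = -1. The claim is false.

No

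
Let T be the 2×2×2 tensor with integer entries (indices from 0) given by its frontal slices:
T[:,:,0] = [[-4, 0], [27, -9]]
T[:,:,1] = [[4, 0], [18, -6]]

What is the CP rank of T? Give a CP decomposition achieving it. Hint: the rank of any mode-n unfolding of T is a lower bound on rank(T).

Lower bound: in the mode-1 unfolding of T (rows indexed by i, columns by (j,k)) the 2×2 minor on rows i ∈ {0, 1}, columns (j,k) ∈ {(0,0), (0,1)} is det [[-4, 4], [27, 18]] = -180 ≠ 0, so that unfolding has rank ≥ 2 and hence rank(T) ≥ 2 (CP rank is at least every unfolding rank, though it can be larger).
Upper bound: with S_k = T[:,:,k], the two rank-1 terms a₁b₁ᵀ, a₂b₂ᵀ are the rank-1 members of the pencil x·S₀ + y·S₁.
det(x·S₀ + y·S₁) is 36·x² − 12·xy − 24·y² = 12·(3·x + 2·y)(x − y), vanishing at (x:y) = (2:-3) and (1:1).
M₁ = 2·S₀ − 3·S₁ = [[-20, 0], [0, 0]] = (-20)·(1, 0)(1, 0)ᵀ and M₂ = S₀ + S₁ = [[0, 0], [45, -15]] = 15·(0, 1)(3, -1)ᵀ, so take a₁ = (1, 0), b₁ = (1, 0), a₂ = (0, 1), b₂ = (3, -1).
Each slice is an integer combination of E₁ = a₁b₁ᵀ and E₂ = a₂b₂ᵀ: S₀ = −4·E₁ + 9·E₂, S₁ = 4·E₁ + 6·E₂; reading off coefficients, c₁ = (-4, 4) and c₂ = (9, 6).
Hence T = (1, 0) ⊗ (1, 0) ⊗ (-4, 4) + (0, 1) ⊗ (3, -1) ⊗ (9, 6), so rank(T) ≤ 2.
These bounds meet, so rank(T) = 2.

rank(T) = 2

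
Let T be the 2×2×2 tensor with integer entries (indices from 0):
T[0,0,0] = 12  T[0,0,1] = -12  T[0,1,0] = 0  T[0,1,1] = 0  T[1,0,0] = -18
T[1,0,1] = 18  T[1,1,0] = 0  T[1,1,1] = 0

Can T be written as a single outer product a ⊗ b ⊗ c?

Yes

If T = a ⊗ b ⊗ c then every fibre of T is a multiple of the corresponding factor, so read the factors off the fibres through the nonzero entry T[0,0,0] = 12.
The mode-1 fibre T[:,0,0] = [12, -18] gives a = [2, -3] (primitive direction); the mode-2 fibre T[0,:,0] = [12, 0] gives b = [1, 0]; then c[k] = T[0,0,k] / (a[0]·b[0]) = [12, -12] / 2 = [6, -6].
Expanding [2, -3] ⊗ [1, 0] ⊗ [6, -6] reproduces all 8 entries of T, so T = [2, -3] ⊗ [1, 0] ⊗ [6, -6] and rank(T) ≤ 1.
Equivalently every frontal slice T[:,:,k] is c[k] times the rank-1 matrix [2, -3] ⊗ [1, 0]. So T has rank 1 (it is nonzero).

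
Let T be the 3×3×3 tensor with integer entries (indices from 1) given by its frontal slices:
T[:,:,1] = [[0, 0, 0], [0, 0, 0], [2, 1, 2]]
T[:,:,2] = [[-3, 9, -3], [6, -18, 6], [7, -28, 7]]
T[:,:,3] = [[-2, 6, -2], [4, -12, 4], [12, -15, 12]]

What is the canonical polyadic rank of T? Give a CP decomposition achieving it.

rank(T) = 2

Lower bound: the mode-2 unfolding of T (rows indexed by j, columns by (i,k) = (1,1), (1,2), (1,3), (2,1), (2,2), (2,3), (3,1), (3,2), (3,3)) is [[0, -3, -2, 0, 6, 4, 2, 7, 12], [0, 9, 6, 0, -18, -12, 1, -28, -15], [0, -3, -2, 0, 6, 4, 2, 7, 12]].
There the 2×2 minor on rows j ∈ {1, 2}, columns (i,k) ∈ {(1,2), (3,1)} is det [[-3, 2], [9, 1]] = -21 ≠ 0, so this unfolding has rank ≥ 2; CP rank is at least every unfolding rank, so rank(T) ≥ 2. (Flattening ranks never certify an upper bound on CP rank; for that we must actually write T with 2 rank-1 terms.)
Upper bound — finding two terms. Write S_k = T[:,:,k] for the frontal slices: S₁ = [[0, 0, 0], [0, 0, 0], [2, 1, 2]], S₂ = [[-3, 9, -3], [6, -18, 6], [7, -28, 7]], S₃ = [[-2, 6, -2], [4, -12, 4], [12, -15, 12]].
If T = a₁ ⊗ b₁ ⊗ c₁ + a₂ ⊗ b₂ ⊗ c₂ then each S_k = c₁[k]·a₁b₁ᵀ + c₂[k]·a₂b₂ᵀ. S₁ and S₂ are linearly independent, so a₁b₁ᵀ and a₂b₂ᵀ must span the same plane of matrices: they are the rank-1 matrices of the form x·S₁ + y·S₂.
The 2×2 minor of x·S₁ + y·S₂ on rows {1,3}, columns {1,2} is −21·xy + 21·y² = (-21)·(x − y)(y), vanishing at (x:y) = (1:1) and (1:0).
M₁ = S₁ + S₂ = [[-3, 9, -3], [6, -18, 6], [9, -27, 9]] = (-3)·[1, -2, -3][1, -3, 1]ᵀ and M₂ = S₁ = [[0, 0, 0], [0, 0, 0], [2, 1, 2]] = [0, 0, 1][2, 1, 2]ᵀ, so take a₁ = [1, -2, -3], b₁ = [1, -3, 1], a₂ = [0, 0, 1], b₂ = [2, 1, 2].
Each slice is an integer combination of E₁ = a₁b₁ᵀ and E₂ = a₂b₂ᵀ: S₁ = E₂, S₂ = −3·E₁ − E₂, S₃ = −2·E₁ + 3·E₂; reading off coefficients, c₁ = [0, -3, -2] and c₂ = [1, -1, 3].
Hence T = [1, -2, -3] ⊗ [1, -3, 1] ⊗ [0, -3, -2] + [0, 0, 1] ⊗ [2, 1, 2] ⊗ [1, -1, 3], so rank(T) ≤ 2.
These bounds meet, so rank(T) = 2.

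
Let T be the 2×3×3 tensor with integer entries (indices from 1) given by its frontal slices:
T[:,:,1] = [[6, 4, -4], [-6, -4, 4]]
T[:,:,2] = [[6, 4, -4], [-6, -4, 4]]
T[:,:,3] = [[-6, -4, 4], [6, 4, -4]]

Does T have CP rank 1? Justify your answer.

Yes

If T = a ⊗ b ⊗ c then every fibre of T is a multiple of the corresponding factor, so read the factors off the fibres through the nonzero entry T[1,1,1] = 6.
The mode-1 fibre T[:,1,1] = [6, -6] gives a = [1, -1] (primitive direction); the mode-2 fibre T[1,:,1] = [6, 4, -4] gives b = [3, 2, -2]; then c[k] = T[1,1,k] / (a[1]·b[1]) = [6, 6, -6] / 3 = [2, 2, -2].
Expanding [1, -1] ⊗ [3, 2, -2] ⊗ [2, 2, -2] reproduces all 18 entries of T, so T = [1, -1] ⊗ [3, 2, -2] ⊗ [2, 2, -2] and rank(T) ≤ 1.
Equivalently every frontal slice T[:,:,k] is c[k] times the rank-1 matrix [1, -1] ⊗ [3, 2, -2]. So T has rank 1 (it is nonzero).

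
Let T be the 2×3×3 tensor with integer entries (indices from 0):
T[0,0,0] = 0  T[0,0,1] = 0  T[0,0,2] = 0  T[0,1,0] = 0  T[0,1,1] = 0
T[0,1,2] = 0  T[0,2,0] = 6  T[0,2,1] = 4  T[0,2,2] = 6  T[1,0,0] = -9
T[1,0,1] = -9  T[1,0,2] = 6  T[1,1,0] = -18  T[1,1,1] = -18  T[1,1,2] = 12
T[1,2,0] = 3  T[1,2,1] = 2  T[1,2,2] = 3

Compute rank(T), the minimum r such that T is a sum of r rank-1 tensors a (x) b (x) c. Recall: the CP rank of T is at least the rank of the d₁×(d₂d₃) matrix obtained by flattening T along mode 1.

2

Lower bound: in the mode-2 unfolding of T (rows indexed by j, columns by (i,k)) the 2×2 minor on rows j ∈ {0, 2}, columns (i,k) ∈ {(0,0), (1,0)} is det [[0, -9], [6, 3]] = 54 ≠ 0, so that unfolding has rank ≥ 2 and hence rank(T) ≥ 2 (CP rank is at least every unfolding rank, though it can be larger).
Upper bound: with S_k = T[:,:,k], the two rank-1 terms a₁b₁ᵀ, a₂b₂ᵀ are the rank-1 members of the pencil x·S₀ + y·S₁.
The 2×2 minor of x·S₀ + y·S₁ on rows {0,1}, columns {0,2} is 54·x² + 90·xy + 36·y² = 18·(3·x + 2·y)(x + y), vanishing at (x:y) = (2:-3) and (1:-1).
M₁ = 2·S₀ − 3·S₁ = [[0, 0, 0], [9, 18, 0]] = 9·[0, 1][1, 2, 0]ᵀ and M₂ = S₀ − S₁ = [[0, 0, 2], [0, 0, 1]] = [2, 1][0, 0, 1]ᵀ, so take a₁ = [0, 1], b₁ = [1, 2, 0], a₂ = [2, 1], b₂ = [0, 0, 1].
Each slice is an integer combination of E₁ = a₁b₁ᵀ and E₂ = a₂b₂ᵀ: S₀ = −9·E₁ + 3·E₂, S₁ = −9·E₁ + 2·E₂, S₂ = 6·E₁ + 3·E₂; reading off coefficients, c₁ = [-9, -9, 6] and c₂ = [3, 2, 3].
Hence T = [0, 1] (x) [1, 2, 0] (x) [-9, -9, 6] + [2, 1] (x) [0, 0, 1] (x) [3, 2, 3], so rank(T) ≤ 2.
These bounds meet, so rank(T) = 2.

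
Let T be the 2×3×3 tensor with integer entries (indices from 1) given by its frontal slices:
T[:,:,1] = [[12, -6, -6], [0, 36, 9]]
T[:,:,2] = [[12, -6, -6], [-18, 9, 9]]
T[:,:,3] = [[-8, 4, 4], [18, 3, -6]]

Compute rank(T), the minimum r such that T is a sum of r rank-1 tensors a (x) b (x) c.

Lower bound: the mode-2 unfolding of T (rows indexed by j, columns by (i,k) = (1,1), (1,2), (1,3), (2,1), (2,2), (2,3)) is [[12, 12, -8, 0, -18, 18], [-6, -6, 4, 36, 9, 3], [-6, -6, 4, 9, 9, -6]].
There the 2×2 minor on rows j ∈ {1, 2}, columns (i,k) ∈ {(1,1), (2,1)} is det [[12, 0], [-6, 36]] = 432 ≠ 0, so this unfolding has rank ≥ 2; CP rank is at least every unfolding rank, so rank(T) ≥ 2. (This is only a lower bound: in general the CP rank may exceed every unfolding rank, so we still need to exhibit 2 rank-1 terms summing to T.)
Upper bound — finding two terms. Write S_k = T[:,:,k] for the frontal slices: S₁ = [[12, -6, -6], [0, 36, 9]], S₂ = [[12, -6, -6], [-18, 9, 9]], S₃ = [[-8, 4, 4], [18, 3, -6]].
If T = a₁ (x) b₁ (x) c₁ + a₂ (x) b₂ (x) c₂ then each S_k = c₁[k]·a₁b₁ᵀ + c₂[k]·a₂b₂ᵀ. S₁ and S₂ are linearly independent, so a₁b₁ᵀ and a₂b₂ᵀ must span the same plane of matrices: they are the rank-1 matrices of the form x·S₁ + y·S₂.
The 2×2 minor of x·S₁ + y·S₂ on rows {1,2}, columns {1,2} is 432·x² + 432·xy = 432·(x + y)(x), vanishing at (x:y) = (1:-1) and (0:1).
M₁ = S₁ − S₂ = [[0, 0, 0], [18, 27, 0]] = 9·[0, 1][2, 3, 0]ᵀ and M₂ = S₂ = [[12, -6, -6], [-18, 9, 9]] = 3·[2, -3][2, -1, -1]ᵀ, so take a₁ = [0, 1], b₁ = [2, 3, 0], a₂ = [2, -3], b₂ = [2, -1, -1].
Each slice is an integer combination of E₁ = a₁b₁ᵀ and E₂ = a₂b₂ᵀ: S₁ = 9·E₁ + 3·E₂, S₂ = 3·E₂, S₃ = 3·E₁ − 2·E₂; reading off coefficients, c₁ = [9, 0, 3] and c₂ = [3, 3, -2].
Hence T = [0, 1] (x) [2, 3, 0] (x) [9, 0, 3] + [2, -3] (x) [2, -1, -1] (x) [3, 3, -2], so rank(T) ≤ 2.
These bounds meet, so rank(T) = 2.

2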